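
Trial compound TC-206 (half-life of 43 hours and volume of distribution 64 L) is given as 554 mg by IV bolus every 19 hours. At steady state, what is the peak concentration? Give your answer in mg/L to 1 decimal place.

32.8 mg/L

Over one 19-h interval, 19/43 ≈ 0.44186 half-lives elapse, leaving f ≈ 0.7362 of each dose.
At steady state, accumulation factor R = 1/(1 − e^(−kτ)) ≈ 3.7908.
Each bolus raises the concentration by D/Vd = 554/64 ≈ 8.656 mg/L.
Steady-state peak Cmax,ss = C₀·R ≈ 8.656 × 3.7908 ≈ 32.813 mg/L.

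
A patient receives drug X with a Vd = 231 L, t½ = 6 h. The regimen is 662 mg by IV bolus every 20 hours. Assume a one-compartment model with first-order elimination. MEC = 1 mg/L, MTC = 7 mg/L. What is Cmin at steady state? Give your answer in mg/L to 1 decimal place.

Over one 20-h interval, 20/6 ≈ 3.3333 half-lives elapse, leaving f ≈ 0.0992 of each dose.
Accumulation ratio R = 1/(1 − f) ≈ 1/0.9008 ≈ 1.1101.
Single-dose peak C₀ = D/Vd = 662/231 ≈ 2.866 mg/L.
Cmax,ss = C₀/(1 − f) ≈ 2.866/0.9008 ≈ 3.182 mg/L.
One interval later, Cmin,ss = Cmax,ss·e^(−kτ) ≈ 3.182 × 0.0992 ≈ 0.316 mg/L.
Trough 0.3 mg/L vs MEC 1 mg/L: subtherapeutic.

0.3 mg/L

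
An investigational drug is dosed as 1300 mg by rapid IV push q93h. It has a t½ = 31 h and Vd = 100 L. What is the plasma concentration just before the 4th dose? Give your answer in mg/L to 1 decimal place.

f = (1/2)^(τ/t½) = (1/2)^(93/31) ≈ 0.1250.
C₀ = D/Vd = 1300/100 ≈ 13.000 mg/L.
Before the 4th dose, 3 doses have been given. Superposition: Cmin = C₀·(f + f² + … + f^3).
≈ 13.000 × (0.1250 + 0.0156 + 0.0020) ≈ 13.000 × 0.1426 ≈ 1.854 mg/L.

1.9 mg/L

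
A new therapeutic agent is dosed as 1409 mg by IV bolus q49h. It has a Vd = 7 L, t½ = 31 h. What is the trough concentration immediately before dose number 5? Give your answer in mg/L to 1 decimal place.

99.8 mg/L

f = (1/2)^(τ/t½) = (1/2)^(49/31) ≈ 0.3343.
C₀ = D/Vd = 1409/7 ≈ 201.286 mg/L.
Before the 5th dose, 4 doses have been given. Superposition: Cmin = C₀·(f + f² + … + f^4).
≈ 201.286 × (0.3343 + 0.1118 + 0.0374 + 0.0125) ≈ 201.286 × 0.4960 ≈ 99.838 mg/L.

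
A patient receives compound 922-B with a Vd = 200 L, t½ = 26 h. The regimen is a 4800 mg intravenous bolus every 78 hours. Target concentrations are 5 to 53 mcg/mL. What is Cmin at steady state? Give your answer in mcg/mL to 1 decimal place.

3.4 mcg/mL

τ = 78 h = 3 half-lives, so f = (1/2)^3 = 0.125.
At steady state, R = 1/(1 − 0.125) = 8/7.
Single-dose peak C₀ = D/Vd = 4800/200 = 24 mcg/mL.
Steady-state peak Cmax,ss = C₀·R = 24 × 8/7 ≈ 27.429 mcg/mL.
Steady-state trough Cmin,ss = Cmax,ss·f ≈ 27.429 × 0.125 ≈ 3.429 mcg/mL.
Trough 3.4 mcg/mL vs MEC 5 mcg/mL: subtherapeutic.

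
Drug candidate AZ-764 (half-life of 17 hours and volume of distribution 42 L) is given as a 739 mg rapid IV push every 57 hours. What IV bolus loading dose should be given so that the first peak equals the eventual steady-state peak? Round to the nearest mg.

819 mg

f = (1/2)^(57/17) ≈ 0.097873; accumulation ratio R = 1/(1−f) ≈ 1.10849.
Loading dose to hit Cmax,ss on first dose: D_load = D_maint·R ≈ 739 × 1.10849 ≈ 819.17 mg.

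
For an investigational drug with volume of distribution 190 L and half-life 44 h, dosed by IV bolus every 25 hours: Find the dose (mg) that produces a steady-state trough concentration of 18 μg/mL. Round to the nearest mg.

1651 mg

τ/t½ = 25/44 ≈ 0.56818, so f = (1/2)^(25/44) ≈ 0.674466.
Cmin,ss = (D/Vd)·f/(1−f), so D = Cmin,ss·Vd·(1−f)/f.
D = 18 × 190 × (1−f)/f ≈ 18 × 190 × 0.48265 ≈ 1650.66 mg.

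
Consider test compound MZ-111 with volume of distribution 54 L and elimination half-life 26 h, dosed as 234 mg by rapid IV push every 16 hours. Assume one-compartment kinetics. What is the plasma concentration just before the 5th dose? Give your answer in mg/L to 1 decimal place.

6.7 mg/L

f = (1/2)^(τ/t½) = (1/2)^(16/26) ≈ 0.6528.
C₀ = D/Vd = 234/54 ≈ 4.333 mg/L.
Before the 5th dose, 4 doses have been given. Superposition: Cmin = C₀·(f + f² + … + f^4).
≈ 4.333 × (0.6528 + 0.4261 + 0.2782 + 0.1816) ≈ 4.333 × 1.5387 ≈ 6.667 mg/L.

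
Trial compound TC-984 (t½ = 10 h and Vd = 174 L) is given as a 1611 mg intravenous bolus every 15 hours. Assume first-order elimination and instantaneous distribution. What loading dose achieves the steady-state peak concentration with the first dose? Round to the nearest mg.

2492 mg

f = (1/2)^(15/10) ≈ 0.353553; accumulation ratio R = 1/(1−f) ≈ 1.54692.
Loading dose to hit Cmax,ss on first dose: D_load = D_maint·R ≈ 1611 × 1.54692 ≈ 2492.09 mg.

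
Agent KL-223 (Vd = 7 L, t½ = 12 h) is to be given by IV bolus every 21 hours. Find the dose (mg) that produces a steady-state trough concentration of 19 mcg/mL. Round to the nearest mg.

314 mg

τ/t½ = 21/12 ≈ 1.75, so f = (1/2)^(21/12) ≈ 0.297302.
Cmin,ss = (D/Vd)·f/(1−f), so D = Cmin,ss·Vd·(1−f)/f.
D = 19 × 7 × (1−f)/f ≈ 19 × 7 × 2.36358 ≈ 314.36 mg.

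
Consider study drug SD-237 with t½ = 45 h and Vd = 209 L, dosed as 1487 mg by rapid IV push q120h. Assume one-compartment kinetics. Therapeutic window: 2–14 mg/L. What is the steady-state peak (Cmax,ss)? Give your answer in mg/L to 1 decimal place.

8.4 mg/L

τ/t½ = 120/45 ≈ 2.6667, so fraction remaining f = (1/2)^(120/45) ≈ 0.1575.
At steady state, accumulation factor R = 1/(1 − e^(−kτ)) ≈ 1.1869.
Each bolus raises the concentration by D/Vd = 1487/209 ≈ 7.115 mg/L.
Steady-state peak Cmax,ss = C₀·R ≈ 7.115 × 1.1869 ≈ 8.445 mg/L.
Peak 8.4 mg/L vs MTC 14 mg/L: below toxic threshold.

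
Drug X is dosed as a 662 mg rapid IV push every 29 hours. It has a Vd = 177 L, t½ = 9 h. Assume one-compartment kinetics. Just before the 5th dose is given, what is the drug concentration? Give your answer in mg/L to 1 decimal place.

0.4 mg/L

f = (1/2)^(τ/t½) = (1/2)^(29/9) ≈ 0.1072.
C₀ = D/Vd = 662/177 ≈ 3.740 mg/L.
Before the 5th dose, 4 doses have been given. Superposition: Cmin = C₀·(f + f² + … + f^4).
≈ 3.740 × (0.1072 + 0.0115 + 0.0012 + 0.0001) ≈ 3.740 × 0.1200 ≈ 0.449 mg/L.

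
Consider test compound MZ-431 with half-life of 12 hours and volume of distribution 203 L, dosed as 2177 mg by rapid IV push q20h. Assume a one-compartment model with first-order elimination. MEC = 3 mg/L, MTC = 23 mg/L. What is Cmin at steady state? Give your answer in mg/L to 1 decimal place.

4.9 mg/L

Over one 20-h interval, 20/12 ≈ 1.6667 half-lives elapse, leaving f ≈ 0.3150 of each dose.
Single-dose peak C₀ = D/Vd = 2177/203 ≈ 10.724 mg/L.
Steady-state trough Cmin,ss = C₀·f/(1−f) ≈ 10.724 × 0.3150/0.6850 ≈ 4.931 mg/L.
Trough 4.9 mg/L vs MEC 3 mg/L: adequate.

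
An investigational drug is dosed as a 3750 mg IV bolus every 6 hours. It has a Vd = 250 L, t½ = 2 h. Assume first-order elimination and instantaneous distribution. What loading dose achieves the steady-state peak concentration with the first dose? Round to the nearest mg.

f = (1/2)^(6/2) ≈ 0.125000; accumulation ratio R = 1/(1−f) ≈ 1.14286.
Loading dose to hit Cmax,ss on first dose: D_load = D_maint·R ≈ 3750 × 1.14286 ≈ 4285.73 mg.

4286 mg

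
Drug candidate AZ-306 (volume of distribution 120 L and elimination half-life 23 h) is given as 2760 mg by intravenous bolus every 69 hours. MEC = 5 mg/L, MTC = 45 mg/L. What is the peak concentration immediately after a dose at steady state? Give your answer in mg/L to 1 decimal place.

The dosing interval is 3 half-lives, so f = 2^(−3) = 0.125.
Accumulation ratio R = 1/(1 − f) = 1/0.875 = 8/7.
Single-dose peak C₀ = D/Vd = 2760/120 = 23 mg/L.
Steady-state peak Cmax,ss = C₀·R = 23 × 8/7 ≈ 26.286 mg/L.
Peak 26.3 mg/L vs MTC 45 mg/L: below toxic threshold.

26.3 mg/L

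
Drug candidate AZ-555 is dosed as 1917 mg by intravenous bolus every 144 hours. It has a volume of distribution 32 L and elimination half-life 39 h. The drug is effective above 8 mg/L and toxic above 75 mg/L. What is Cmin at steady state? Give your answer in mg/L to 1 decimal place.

5.0 mg/L

τ/t½ = 144/39 ≈ 3.6923, so fraction remaining f = (1/2)^(144/39) ≈ 0.0774.
At steady state, accumulation factor R = 1/(1 − e^(−kτ)) ≈ 1.0839.
Each bolus raises the concentration by D/Vd = 1917/32 ≈ 59.906 mg/L.
Cmax,ss = C₀/(1 − f) ≈ 59.906/0.9226 ≈ 64.932 mg/L.
One interval later, Cmin,ss = Cmax,ss·e^(−kτ) ≈ 64.932 × 0.0774 ≈ 5.026 mg/L.
Trough 5.0 mg/L vs MEC 8 mg/L: subtherapeutic.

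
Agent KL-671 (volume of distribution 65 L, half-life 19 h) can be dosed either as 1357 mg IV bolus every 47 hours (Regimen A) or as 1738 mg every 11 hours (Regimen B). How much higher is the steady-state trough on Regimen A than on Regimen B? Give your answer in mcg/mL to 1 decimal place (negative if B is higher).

Regimen A: f = (1/2)^(47/19) ≈ 0.1800; Cmin,ss = (1357/65)·f/(1−f) ≈ 4.583 mcg/mL.
Regimen B: f = (1/2)^(11/19) ≈ 0.6695; Cmin,ss = (1738/65)·f/(1−f) ≈ 54.165 mcg/mL.
Difference ≈ 4.583 − 54.165 ≈ -49.582 mcg/mL.

-49.6 mcg/mL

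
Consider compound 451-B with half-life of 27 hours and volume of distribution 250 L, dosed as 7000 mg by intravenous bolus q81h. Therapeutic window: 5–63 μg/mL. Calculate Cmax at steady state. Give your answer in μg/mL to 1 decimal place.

The dosing interval is 3 half-lives, so f = 2^(−3) = 0.125.
Accumulation ratio R = 1/(1 − f) = 1/0.875 = 8/7.
Single-dose peak C₀ = D/Vd = 7000/250 = 28 μg/mL.
Steady-state peak Cmax,ss = C₀·R = 28 × 8/7 ≈ 32.000 μg/mL.
Peak 32.0 μg/mL vs MTC 63 μg/mL: below toxic threshold.

32.0 μg/mL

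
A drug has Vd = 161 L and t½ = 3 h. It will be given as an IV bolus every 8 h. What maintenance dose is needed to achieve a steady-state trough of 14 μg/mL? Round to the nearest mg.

τ/t½ = 8/3 ≈ 2.6667, so f = (1/2)^(8/3) ≈ 0.157490.
Cmin,ss = (D/Vd)·f/(1−f), so D = Cmin,ss·Vd·(1−f)/f.
D = 14 × 161 × (1−f)/f ≈ 14 × 161 × 5.34961 ≈ 12058.02 mg.

12058 mg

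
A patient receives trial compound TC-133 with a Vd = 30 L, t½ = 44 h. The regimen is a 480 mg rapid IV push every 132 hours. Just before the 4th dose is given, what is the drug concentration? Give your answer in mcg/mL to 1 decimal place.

f = (1/2)^(τ/t½) = (1/2)^(132/44) ≈ 0.1250.
C₀ = D/Vd = 480/30 ≈ 16.000 mcg/mL.
Before the 4th dose, 3 doses have been given. Superposition: Cmin = C₀·(f + f² + … + f^3).
≈ 16.000 × (0.1250 + 0.0156 + 0.0020) ≈ 16.000 × 0.1426 ≈ 2.282 mcg/mL.

2.3 mcg/mL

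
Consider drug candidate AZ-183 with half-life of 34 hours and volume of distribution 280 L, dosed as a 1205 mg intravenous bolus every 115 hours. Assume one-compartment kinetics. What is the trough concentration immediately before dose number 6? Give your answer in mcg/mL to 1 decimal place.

0.5 mcg/mL

f = (1/2)^(τ/t½) = (1/2)^(115/34) ≈ 0.0959.
C₀ = D/Vd = 1205/280 ≈ 4.304 mcg/mL.
Before the 6th dose, 5 doses have been given. Superposition: Cmin = C₀·(f + f² + … + f^5).
≈ 4.304 × (0.0959 + 0.0092 + 0.0009 + 0.0001 + 0.0000) ≈ 4.304 × 0.1061 ≈ 0.457 mcg/mL.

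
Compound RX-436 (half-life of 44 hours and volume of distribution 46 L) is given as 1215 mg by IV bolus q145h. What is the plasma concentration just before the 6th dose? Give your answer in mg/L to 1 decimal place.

3.0 mg/L

f = (1/2)^(τ/t½) = (1/2)^(145/44) ≈ 0.1019.
C₀ = D/Vd = 1215/46 ≈ 26.413 mg/L.
Before the 6th dose, 5 doses have been given. Superposition: Cmin = C₀·(f + f² + … + f^5).
≈ 26.413 × (0.1019 + 0.0104 + 0.0011 + 0.0001 + 0.0000) ≈ 26.413 × 0.1135 ≈ 2.998 mg/L.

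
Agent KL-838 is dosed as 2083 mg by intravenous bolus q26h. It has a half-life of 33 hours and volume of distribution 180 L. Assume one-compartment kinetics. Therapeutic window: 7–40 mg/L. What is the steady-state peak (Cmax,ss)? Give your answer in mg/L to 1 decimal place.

27.5 mg/L

k = ln2/t½ = ln2/33 ≈ 0.021004 h⁻¹; fraction remaining f = e^(−kτ) = e^(−0.021004×26) ≈ 0.5792.
Accumulation ratio R = 1/(1 − f) ≈ 1/0.4208 ≈ 2.3764.
Each bolus raises the concentration by D/Vd = 2083/180 ≈ 11.572 mg/L.
Steady-state peak Cmax,ss = C₀·R ≈ 11.572 × 2.3764 ≈ 27.500 mg/L.
Peak 27.5 mg/L vs MTC 40 mg/L: below toxic threshold.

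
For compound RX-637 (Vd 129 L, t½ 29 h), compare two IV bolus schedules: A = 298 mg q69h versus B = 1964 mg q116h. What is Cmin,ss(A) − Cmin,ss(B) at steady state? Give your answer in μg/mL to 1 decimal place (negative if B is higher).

Regimen A: f = (1/2)^(69/29) ≈ 0.1922; Cmin,ss = (298/129)·f/(1−f) ≈ 0.550 μg/mL.
Regimen B: f = (1/2)^(116/29) ≈ 0.0625; Cmin,ss = (1964/129)·f/(1−f) ≈ 1.015 μg/mL.
Difference ≈ 0.550 − 1.015 ≈ -0.465 μg/mL.

-0.5 μg/mL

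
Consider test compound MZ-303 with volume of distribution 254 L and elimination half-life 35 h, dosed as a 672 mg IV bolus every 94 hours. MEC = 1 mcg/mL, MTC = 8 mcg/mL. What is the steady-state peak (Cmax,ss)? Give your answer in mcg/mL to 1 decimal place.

Over one 94-h interval, 94/35 ≈ 2.6857 half-lives elapse, leaving f ≈ 0.1554 of each dose.
At steady state, accumulation factor R = 1/(1 − e^(−kτ)) ≈ 1.1840.
Single-dose peak C₀ = D/Vd = 672/254 ≈ 2.646 mcg/mL.
Steady-state peak Cmax,ss = C₀·R ≈ 2.646 × 1.1840 ≈ 3.133 mcg/mL.
Peak 3.1 mcg/mL vs MTC 8 mcg/mL: below toxic threshold.

3.1 mcg/mL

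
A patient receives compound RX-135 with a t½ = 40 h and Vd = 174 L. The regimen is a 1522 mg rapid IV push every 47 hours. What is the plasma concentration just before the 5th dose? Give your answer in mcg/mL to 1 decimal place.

6.7 mcg/mL

f = (1/2)^(τ/t½) = (1/2)^(47/40) ≈ 0.4429.
C₀ = D/Vd = 1522/174 ≈ 8.747 mcg/mL.
Before the 5th dose, 4 doses have been given. Superposition: Cmin = C₀·(f + f² + … + f^4).
≈ 8.747 × (0.4429 + 0.1962 + 0.0869 + 0.0385) ≈ 8.747 × 0.7645 ≈ 6.687 mcg/mL.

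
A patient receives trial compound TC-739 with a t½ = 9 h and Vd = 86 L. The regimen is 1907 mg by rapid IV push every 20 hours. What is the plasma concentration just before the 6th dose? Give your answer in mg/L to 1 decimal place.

6.0 mg/L

f = (1/2)^(τ/t½) = (1/2)^(20/9) ≈ 0.2143.
C₀ = D/Vd = 1907/86 ≈ 22.174 mg/L.
Before the 6th dose, 5 doses have been given. Superposition: Cmin = C₀·(f + f² + … + f^5).
≈ 22.174 × (0.2143 + 0.0459 + 0.0098 + 0.0021 + 0.0005) ≈ 22.174 × 0.2726 ≈ 6.045 mg/L.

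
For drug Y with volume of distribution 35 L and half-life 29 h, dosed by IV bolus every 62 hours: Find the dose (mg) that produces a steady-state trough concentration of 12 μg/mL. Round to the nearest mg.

1429 mg

τ/t½ = 62/29 ≈ 2.1379, so f = (1/2)^(62/29) ≈ 0.227205.
Cmin,ss = (D/Vd)·f/(1−f), so D = Cmin,ss·Vd·(1−f)/f.
D = 12 × 35 × (1−f)/f ≈ 12 × 35 × 3.40131 ≈ 1428.55 mg.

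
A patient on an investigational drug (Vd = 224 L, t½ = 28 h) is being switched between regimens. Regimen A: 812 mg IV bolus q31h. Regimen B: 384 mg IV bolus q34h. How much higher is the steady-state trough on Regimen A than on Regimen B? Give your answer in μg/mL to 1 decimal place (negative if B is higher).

1.8 μg/mL

Regimen A: f = (1/2)^(31/28) ≈ 0.4642; Cmin,ss = (812/224)·f/(1−f) ≈ 3.141 μg/mL.
Regimen B: f = (1/2)^(34/28) ≈ 0.4310; Cmin,ss = (384/224)·f/(1−f) ≈ 1.299 μg/mL.
Difference ≈ 3.141 − 1.299 ≈ 1.842 μg/mL.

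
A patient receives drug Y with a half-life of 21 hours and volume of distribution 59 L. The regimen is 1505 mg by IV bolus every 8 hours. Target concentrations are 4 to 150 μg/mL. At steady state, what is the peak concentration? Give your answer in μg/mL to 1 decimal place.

109.9 μg/mL

k = ln2/t½ = ln2/21 ≈ 0.033007 h⁻¹; fraction remaining f = e^(−kτ) = e^(−0.033007×8) ≈ 0.7679.
At steady state, accumulation factor R = 1/(1 − e^(−kτ)) ≈ 4.3085.
Single-dose peak C₀ = D/Vd = 1505/59 ≈ 25.508 μg/mL.
Cmax,ss = C₀/(1 − f) ≈ 25.508/0.2321 ≈ 109.901 μg/mL.
Peak 109.9 μg/mL vs MTC 150 μg/mL: below toxic threshold.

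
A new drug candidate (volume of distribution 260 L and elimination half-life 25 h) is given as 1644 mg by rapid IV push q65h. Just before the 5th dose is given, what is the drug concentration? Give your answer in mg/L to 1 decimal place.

1.2 mg/L

f = (1/2)^(τ/t½) = (1/2)^(65/25) ≈ 0.1649.
C₀ = D/Vd = 1644/260 ≈ 6.323 mg/L.
Before the 5th dose, 4 doses have been given. Superposition: Cmin = C₀·(f + f² + … + f^4).
≈ 6.323 × (0.1649 + 0.0272 + 0.0045 + 0.0007) ≈ 6.323 × 0.1973 ≈ 1.248 mg/L.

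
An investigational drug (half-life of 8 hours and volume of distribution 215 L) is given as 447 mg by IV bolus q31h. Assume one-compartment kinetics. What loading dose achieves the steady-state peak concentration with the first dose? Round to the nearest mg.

480 mg

f = (1/2)^(31/8) ≈ 0.068157; accumulation ratio R = 1/(1−f) ≈ 1.07314.
Loading dose to hit Cmax,ss on first dose: D_load = D_maint·R ≈ 447 × 1.07314 ≈ 479.69 mg.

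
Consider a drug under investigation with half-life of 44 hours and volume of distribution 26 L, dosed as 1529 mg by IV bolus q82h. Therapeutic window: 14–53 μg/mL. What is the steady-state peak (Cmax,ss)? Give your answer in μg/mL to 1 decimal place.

τ/t½ = 82/44 ≈ 1.8636, so fraction remaining f = (1/2)^(82/44) ≈ 0.2748.
Accumulation ratio R = 1/(1 − f) ≈ 1/0.7252 ≈ 1.3789.
Single-dose peak C₀ = D/Vd = 1529/26 ≈ 58.808 μg/mL.
Cmax,ss = C₀/(1 − f) ≈ 58.808/0.7252 ≈ 81.092 μg/mL.
Peak 81.1 μg/mL vs MTC 53 μg/mL: exceeds toxic threshold.

81.1 μg/mL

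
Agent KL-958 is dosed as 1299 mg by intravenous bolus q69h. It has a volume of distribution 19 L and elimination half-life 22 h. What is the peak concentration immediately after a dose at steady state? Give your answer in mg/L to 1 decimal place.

k = ln2/t½ = ln2/22 ≈ 0.031507 h⁻¹; fraction remaining f = e^(−kτ) = e^(−0.031507×69) ≈ 0.1137.
At steady state, accumulation factor R = 1/(1 − e^(−kτ)) ≈ 1.1283.
Each bolus raises the concentration by D/Vd = 1299/19 ≈ 68.368 mg/L.
Cmax,ss = C₀/(1 − f) ≈ 68.368/0.8863 ≈ 77.139 mg/L.

77.1 mg/L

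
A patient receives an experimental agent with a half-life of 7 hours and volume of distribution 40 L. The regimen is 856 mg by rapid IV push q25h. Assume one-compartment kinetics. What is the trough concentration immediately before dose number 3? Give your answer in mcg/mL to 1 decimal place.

f = (1/2)^(τ/t½) = (1/2)^(25/7) ≈ 0.0841.
C₀ = D/Vd = 856/40 ≈ 21.400 mcg/mL.
Before the 3rd dose, 2 doses have been given. Superposition: Cmin = C₀·(f + f²).
≈ 21.400 × (0.0841 + 0.0071) ≈ 21.400 × 0.0912 ≈ 1.952 mcg/mL.

2.0 mcg/mL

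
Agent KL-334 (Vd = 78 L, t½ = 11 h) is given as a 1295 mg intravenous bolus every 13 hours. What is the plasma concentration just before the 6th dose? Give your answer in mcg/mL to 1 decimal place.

f = (1/2)^(τ/t½) = (1/2)^(13/11) ≈ 0.4408.
C₀ = D/Vd = 1295/78 ≈ 16.603 mcg/mL.
Before the 6th dose, 5 doses have been given. Superposition: Cmin = C₀·(f + f² + … + f^5).
≈ 16.603 × (0.4408 + 0.1943 + 0.0856 + 0.0378 + 0.0166) ≈ 16.603 × 0.7751 ≈ 12.869 mcg/mL.

12.9 mcg/mL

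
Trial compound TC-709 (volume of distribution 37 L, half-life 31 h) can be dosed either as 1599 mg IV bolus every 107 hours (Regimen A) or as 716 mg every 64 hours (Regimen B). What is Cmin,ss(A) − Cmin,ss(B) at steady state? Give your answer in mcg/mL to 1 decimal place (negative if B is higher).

-1.7 mcg/mL

Regimen A: f = (1/2)^(107/31) ≈ 0.0914; Cmin,ss = (1599/37)·f/(1−f) ≈ 4.347 mcg/mL.
Regimen B: f = (1/2)^(64/31) ≈ 0.2391; Cmin,ss = (716/37)·f/(1−f) ≈ 6.081 mcg/mL.
Difference ≈ 4.347 − 6.081 ≈ -1.734 mcg/mL.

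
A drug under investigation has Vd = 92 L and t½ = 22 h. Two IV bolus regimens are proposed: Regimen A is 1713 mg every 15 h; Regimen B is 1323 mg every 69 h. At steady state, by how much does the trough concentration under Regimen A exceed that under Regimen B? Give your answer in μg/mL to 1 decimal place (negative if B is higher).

Regimen A: f = (1/2)^(15/22) ≈ 0.6234; Cmin,ss = (1713/92)·f/(1−f) ≈ 30.822 μg/mL.
Regimen B: f = (1/2)^(69/22) ≈ 0.1137; Cmin,ss = (1323/92)·f/(1−f) ≈ 1.845 μg/mL.
Difference ≈ 30.822 − 1.845 ≈ 28.977 μg/mL.

29.0 μg/mL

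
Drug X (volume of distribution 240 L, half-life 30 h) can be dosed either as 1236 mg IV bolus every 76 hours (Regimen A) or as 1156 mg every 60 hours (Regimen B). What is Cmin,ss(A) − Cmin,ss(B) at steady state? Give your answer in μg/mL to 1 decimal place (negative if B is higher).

-0.5 μg/mL

Regimen A: f = (1/2)^(76/30) ≈ 0.1727; Cmin,ss = (1236/240)·f/(1−f) ≈ 1.075 μg/mL.
Regimen B: f = (1/2)^(60/30) ≈ 0.2500; Cmin,ss = (1156/240)·f/(1−f) ≈ 1.606 μg/mL.
Difference ≈ 1.075 − 1.606 ≈ -0.531 μg/mL.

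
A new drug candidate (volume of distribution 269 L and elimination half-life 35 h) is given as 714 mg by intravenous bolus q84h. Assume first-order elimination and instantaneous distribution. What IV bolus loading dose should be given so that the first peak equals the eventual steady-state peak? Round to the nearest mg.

881 mg

f = (1/2)^(84/35) ≈ 0.189465; accumulation ratio R = 1/(1−f) ≈ 1.23375.
Loading dose to hit Cmax,ss on first dose: D_load = D_maint·R ≈ 714 × 1.23375 ≈ 880.90 mg.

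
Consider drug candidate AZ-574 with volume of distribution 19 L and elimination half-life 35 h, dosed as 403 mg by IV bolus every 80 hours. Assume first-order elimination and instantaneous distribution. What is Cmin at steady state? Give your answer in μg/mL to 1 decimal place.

5.5 μg/mL

τ/t½ = 80/35 ≈ 2.2857, so fraction remaining f = (1/2)^(80/35) ≈ 0.2051.
At steady state, accumulation factor R = 1/(1 − e^(−kτ)) ≈ 1.2580.
Each bolus raises the concentration by D/Vd = 403/19 ≈ 21.211 μg/mL.
Cmax,ss = C₀/(1 − f) ≈ 21.211/0.7949 ≈ 26.684 μg/mL.
Steady-state trough Cmin,ss = Cmax,ss·f ≈ 26.684 × 0.2051 ≈ 5.473 μg/mL.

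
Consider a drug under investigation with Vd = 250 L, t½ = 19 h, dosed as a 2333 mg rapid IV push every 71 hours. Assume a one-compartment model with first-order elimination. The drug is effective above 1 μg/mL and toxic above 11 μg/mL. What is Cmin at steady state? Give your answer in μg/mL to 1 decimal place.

0.8 μg/mL

τ/t½ = 71/19 ≈ 3.7368, so fraction remaining f = (1/2)^(71/19) ≈ 0.0750.
Single-dose peak C₀ = D/Vd = 2333/250 ≈ 9.332 μg/mL.
Steady-state trough Cmin,ss = C₀·f/(1−f) ≈ 9.332 × 0.0750/0.9250 ≈ 0.757 μg/mL.
Trough 0.8 μg/mL vs MEC 1 μg/mL: subtherapeutic.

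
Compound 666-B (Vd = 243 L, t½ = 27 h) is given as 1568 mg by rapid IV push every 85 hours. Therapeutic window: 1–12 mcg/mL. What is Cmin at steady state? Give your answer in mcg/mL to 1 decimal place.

0.8 mcg/mL

Over one 85-h interval, 85/27 ≈ 3.1481 half-lives elapse, leaving f ≈ 0.1128 of each dose.
At steady state, accumulation factor R = 1/(1 − e^(−kτ)) ≈ 1.1271.
Each bolus raises the concentration by D/Vd = 1568/243 ≈ 6.453 mcg/mL.
Steady-state peak Cmax,ss = C₀·R ≈ 6.453 × 1.1271 ≈ 7.273 mcg/mL.
One interval later, Cmin,ss = Cmax,ss·e^(−kτ) ≈ 7.273 × 0.1128 ≈ 0.820 mcg/mL.
Trough 0.8 mcg/mL vs MEC 1 mcg/mL: subtherapeutic.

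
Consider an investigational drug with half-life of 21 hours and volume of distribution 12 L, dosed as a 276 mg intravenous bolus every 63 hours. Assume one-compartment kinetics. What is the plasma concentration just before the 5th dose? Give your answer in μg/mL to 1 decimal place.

f = (1/2)^(τ/t½) = (1/2)^(63/21) ≈ 0.1250.
C₀ = D/Vd = 276/12 ≈ 23.000 μg/mL.
Before the 5th dose, 4 doses have been given. Superposition: Cmin = C₀·(f + f² + … + f^4).
≈ 23.000 × (0.1250 + 0.0156 + 0.0020 + 0.0002) ≈ 23.000 × 0.1428 ≈ 3.284 μg/mL.

3.3 μg/mL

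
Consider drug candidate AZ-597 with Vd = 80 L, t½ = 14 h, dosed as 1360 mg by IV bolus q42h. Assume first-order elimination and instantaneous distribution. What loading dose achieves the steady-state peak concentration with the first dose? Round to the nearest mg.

1554 mg

f = (1/2)^(42/14) ≈ 0.125000; accumulation ratio R = 1/(1−f) ≈ 1.14286.
Loading dose to hit Cmax,ss on first dose: D_load = D_maint·R ≈ 1360 × 1.14286 ≈ 1554.29 mg.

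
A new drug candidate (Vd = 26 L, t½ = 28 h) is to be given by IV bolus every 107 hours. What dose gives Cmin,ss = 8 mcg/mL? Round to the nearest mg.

2733 mg

τ/t½ = 107/28 ≈ 3.8214, so f = (1/2)^(107/28) ≈ 0.070735.
Cmin,ss = (D/Vd)·f/(1−f), so D = Cmin,ss·Vd·(1−f)/f.
D = 8 × 26 × (1−f)/f ≈ 8 × 26 × 13.13727 ≈ 2732.55 mg.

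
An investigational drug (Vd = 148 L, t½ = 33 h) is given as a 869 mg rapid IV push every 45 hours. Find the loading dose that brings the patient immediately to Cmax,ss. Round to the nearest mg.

1421 mg

f = (1/2)^(45/33) ≈ 0.388602; accumulation ratio R = 1/(1−f) ≈ 1.63560.
Loading dose to hit Cmax,ss on first dose: D_load = D_maint·R ≈ 869 × 1.63560 ≈ 1421.34 mg.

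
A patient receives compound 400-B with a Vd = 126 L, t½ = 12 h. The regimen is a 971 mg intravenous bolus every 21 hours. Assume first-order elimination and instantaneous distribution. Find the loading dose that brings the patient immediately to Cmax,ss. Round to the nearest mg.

1382 mg

f = (1/2)^(21/12) ≈ 0.297302; accumulation ratio R = 1/(1−f) ≈ 1.42309.
Loading dose to hit Cmax,ss on first dose: D_load = D_maint·R ≈ 971 × 1.42309 ≈ 1381.82 mg.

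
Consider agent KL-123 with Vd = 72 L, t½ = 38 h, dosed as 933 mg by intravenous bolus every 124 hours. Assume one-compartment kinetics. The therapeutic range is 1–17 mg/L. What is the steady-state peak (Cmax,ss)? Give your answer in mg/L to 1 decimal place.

τ/t½ = 124/38 ≈ 3.2632, so fraction remaining f = (1/2)^(124/38) ≈ 0.1042.
Accumulation ratio R = 1/(1 − f) ≈ 1/0.8958 ≈ 1.1163.
Single-dose peak C₀ = D/Vd = 933/72 ≈ 12.958 mg/L.
Steady-state peak Cmax,ss = C₀·R ≈ 12.958 × 1.1163 ≈ 14.465 mg/L.
Peak 14.5 mg/L vs MTC 17 mg/L: below toxic threshold.

14.5 mg/L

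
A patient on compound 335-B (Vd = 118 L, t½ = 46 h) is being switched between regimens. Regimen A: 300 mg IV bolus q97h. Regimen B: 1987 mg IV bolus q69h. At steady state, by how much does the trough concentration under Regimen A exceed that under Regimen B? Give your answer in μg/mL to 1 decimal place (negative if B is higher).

Regimen A: f = (1/2)^(97/46) ≈ 0.2319; Cmin,ss = (300/118)·f/(1−f) ≈ 0.768 μg/mL.
Regimen B: f = (1/2)^(69/46) ≈ 0.3536; Cmin,ss = (1987/118)·f/(1−f) ≈ 9.211 μg/mL.
Difference ≈ 0.768 − 9.211 ≈ -8.443 μg/mL.

-8.4 μg/mL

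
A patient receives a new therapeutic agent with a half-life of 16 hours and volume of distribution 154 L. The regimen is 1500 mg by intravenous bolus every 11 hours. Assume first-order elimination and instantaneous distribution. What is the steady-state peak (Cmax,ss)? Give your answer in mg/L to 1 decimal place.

25.7 mg/L

k = ln2/t½ = ln2/16 ≈ 0.043322 h⁻¹; fraction remaining f = e^(−kτ) = e^(−0.043322×11) ≈ 0.6209.
Accumulation ratio R = 1/(1 − f) ≈ 1/0.3791 ≈ 2.6378.
Single-dose peak C₀ = D/Vd = 1500/154 ≈ 9.740 mg/L.
Steady-state peak Cmax,ss = C₀·R ≈ 9.740 × 2.6378 ≈ 25.692 mg/L.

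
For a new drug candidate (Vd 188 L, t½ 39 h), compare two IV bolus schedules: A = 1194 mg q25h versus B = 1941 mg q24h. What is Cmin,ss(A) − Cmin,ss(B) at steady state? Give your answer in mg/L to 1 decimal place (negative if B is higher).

Regimen A: f = (1/2)^(25/39) ≈ 0.6413; Cmin,ss = (1194/188)·f/(1−f) ≈ 11.355 mg/L.
Regimen B: f = (1/2)^(24/39) ≈ 0.6528; Cmin,ss = (1941/188)·f/(1−f) ≈ 19.412 mg/L.
Difference ≈ 11.355 − 19.412 ≈ -8.057 mg/L.

-8.1 mg/L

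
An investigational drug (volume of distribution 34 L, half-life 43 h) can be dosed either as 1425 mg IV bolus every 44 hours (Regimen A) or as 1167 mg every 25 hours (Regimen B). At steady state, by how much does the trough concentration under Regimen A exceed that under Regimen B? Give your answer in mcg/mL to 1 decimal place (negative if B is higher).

-28.6 mcg/mL

Regimen A: f = (1/2)^(44/43) ≈ 0.4920; Cmin,ss = (1425/34)·f/(1−f) ≈ 40.592 mcg/mL.
Regimen B: f = (1/2)^(25/43) ≈ 0.6683; Cmin,ss = (1167/34)·f/(1−f) ≈ 69.154 mcg/mL.
Difference ≈ 40.592 − 69.154 ≈ -28.562 mcg/mL.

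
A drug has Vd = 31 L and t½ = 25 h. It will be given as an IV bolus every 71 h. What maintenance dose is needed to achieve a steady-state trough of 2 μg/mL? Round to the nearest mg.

382 mg

τ/t½ = 71/25 ≈ 2.84, so f = (1/2)^(71/25) ≈ 0.139661.
Cmin,ss = (D/Vd)·f/(1−f), so D = Cmin,ss·Vd·(1−f)/f.
D = 2 × 31 × (1−f)/f ≈ 2 × 31 × 6.16020 ≈ 381.93 mg.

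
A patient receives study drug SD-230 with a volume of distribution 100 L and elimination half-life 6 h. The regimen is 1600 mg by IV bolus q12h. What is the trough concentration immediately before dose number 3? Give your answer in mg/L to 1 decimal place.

5.0 mg/L

f = (1/2)^(τ/t½) = (1/2)^(12/6) ≈ 0.2500.
C₀ = D/Vd = 1600/100 ≈ 16.000 mg/L.
Before the 3rd dose, 2 doses have been given. Superposition: Cmin = C₀·(f + f²).
≈ 16.000 × (0.2500 + 0.0625) ≈ 16.000 × 0.3125 ≈ 5.000 mg/L.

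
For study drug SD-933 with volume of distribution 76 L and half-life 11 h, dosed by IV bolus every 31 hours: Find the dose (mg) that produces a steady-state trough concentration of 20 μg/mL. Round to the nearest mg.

9200 mg

τ/t½ = 31/11 ≈ 2.8182, so f = (1/2)^(31/11) ≈ 0.141789.
Cmin,ss = (D/Vd)·f/(1−f), so D = Cmin,ss·Vd·(1−f)/f.
D = 20 × 76 × (1−f)/f ≈ 20 × 76 × 6.05273 ≈ 9200.15 mg.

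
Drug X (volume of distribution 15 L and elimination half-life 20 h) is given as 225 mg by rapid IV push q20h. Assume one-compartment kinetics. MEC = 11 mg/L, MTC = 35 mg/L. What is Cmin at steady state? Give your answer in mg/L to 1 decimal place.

15.0 mg/L

The dosing interval is 1 half-life, so f = 2^(−1) = 0.5.
Accumulation ratio R = 1/(1 − f) = 1/0.5 = 2/1.
Single-dose peak C₀ = D/Vd = 225/15 = 15 mg/L.
Steady-state peak Cmax,ss = C₀·R = 15 × 2/1 ≈ 30.000 mg/L.
Steady-state trough Cmin,ss = Cmax,ss·f ≈ 30.000 × 0.5 ≈ 15.000 mg/L.
Trough 15.0 mg/L vs MEC 11 mg/L: adequate.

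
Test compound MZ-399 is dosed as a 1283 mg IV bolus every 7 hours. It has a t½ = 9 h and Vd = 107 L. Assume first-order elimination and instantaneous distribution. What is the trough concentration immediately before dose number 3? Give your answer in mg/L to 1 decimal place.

11.1 mg/L

f = (1/2)^(τ/t½) = (1/2)^(7/9) ≈ 0.5833.
C₀ = D/Vd = 1283/107 ≈ 11.991 mg/L.
Before the 3rd dose, 2 doses have been given. Superposition: Cmin = C₀·(f + f²).
≈ 11.991 × (0.5833 + 0.3402) ≈ 11.991 × 0.9235 ≈ 11.074 mg/L.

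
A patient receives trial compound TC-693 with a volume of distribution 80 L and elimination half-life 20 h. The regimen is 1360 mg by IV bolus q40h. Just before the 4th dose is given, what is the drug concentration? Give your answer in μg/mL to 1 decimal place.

5.6 μg/mL

f = (1/2)^(τ/t½) = (1/2)^(40/20) ≈ 0.2500.
C₀ = D/Vd = 1360/80 ≈ 17.000 μg/mL.
Before the 4th dose, 3 doses have been given. Superposition: Cmin = C₀·(f + f² + … + f^3).
≈ 17.000 × (0.2500 + 0.0625 + 0.0156) ≈ 17.000 × 0.3281 ≈ 5.578 μg/mL.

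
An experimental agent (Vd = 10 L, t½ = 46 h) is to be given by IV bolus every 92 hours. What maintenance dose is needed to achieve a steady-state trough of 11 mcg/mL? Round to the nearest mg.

330 mg

τ/t½ = 92/46 ≈ 2, so f = (1/2)^(92/46) ≈ 0.250000.
Cmin,ss = (D/Vd)·f/(1−f), so D = Cmin,ss·Vd·(1−f)/f.
D = 11 × 10 × (1−f)/f ≈ 11 × 10 × 3.00000 ≈ 330.00 mg.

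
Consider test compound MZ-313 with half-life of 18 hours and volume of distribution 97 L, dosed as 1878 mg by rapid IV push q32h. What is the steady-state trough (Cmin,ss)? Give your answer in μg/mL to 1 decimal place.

8.0 μg/mL

τ/t½ = 32/18 ≈ 1.7778, so fraction remaining f = (1/2)^(32/18) ≈ 0.2916.
At steady state, accumulation factor R = 1/(1 − e^(−kτ)) ≈ 1.4116.
Single-dose peak C₀ = D/Vd = 1878/97 ≈ 19.361 μg/mL.
Steady-state peak Cmax,ss = C₀·R ≈ 19.361 × 1.4116 ≈ 27.330 μg/mL.
Steady-state trough Cmin,ss = Cmax,ss·f ≈ 27.330 × 0.2916 ≈ 7.969 μg/mL.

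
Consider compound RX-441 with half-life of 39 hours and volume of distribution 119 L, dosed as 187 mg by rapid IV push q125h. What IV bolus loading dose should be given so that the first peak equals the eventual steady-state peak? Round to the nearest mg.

f = (1/2)^(125/39) ≈ 0.108433; accumulation ratio R = 1/(1−f) ≈ 1.12162.
Loading dose to hit Cmax,ss on first dose: D_load = D_maint·R ≈ 187 × 1.12162 ≈ 209.74 mg.

210 mg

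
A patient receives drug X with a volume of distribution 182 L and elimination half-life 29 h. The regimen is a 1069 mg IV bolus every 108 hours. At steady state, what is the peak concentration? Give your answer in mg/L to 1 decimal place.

6.4 mg/L

Over one 108-h interval, 108/29 ≈ 3.7241 half-lives elapse, leaving f ≈ 0.0757 of each dose.
Accumulation ratio R = 1/(1 − f) ≈ 1/0.9243 ≈ 1.0819.
Each bolus raises the concentration by D/Vd = 1069/182 ≈ 5.874 mg/L.
Cmax,ss = C₀/(1 − f) ≈ 5.874/0.9243 ≈ 6.355 mg/L.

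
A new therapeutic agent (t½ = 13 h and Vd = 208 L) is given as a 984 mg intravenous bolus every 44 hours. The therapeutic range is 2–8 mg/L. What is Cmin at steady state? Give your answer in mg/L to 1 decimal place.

0.5 mg/L

Over one 44-h interval, 44/13 ≈ 3.3846 half-lives elapse, leaving f ≈ 0.0957 of each dose.
Single-dose peak C₀ = D/Vd = 984/208 ≈ 4.731 mg/L.
Steady-state trough Cmin,ss = C₀·f/(1−f) ≈ 4.731 × 0.0957/0.9043 ≈ 0.501 mg/L.
Trough 0.5 mg/L vs MEC 2 mg/L: subtherapeutic.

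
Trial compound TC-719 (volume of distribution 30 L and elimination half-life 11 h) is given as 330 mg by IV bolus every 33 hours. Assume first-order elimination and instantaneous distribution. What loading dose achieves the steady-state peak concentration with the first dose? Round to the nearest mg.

377 mg

f = (1/2)^(33/11) ≈ 0.125000; accumulation ratio R = 1/(1−f) ≈ 1.14286.
Loading dose to hit Cmax,ss on first dose: D_load = D_maint·R ≈ 330 × 1.14286 ≈ 377.14 mg.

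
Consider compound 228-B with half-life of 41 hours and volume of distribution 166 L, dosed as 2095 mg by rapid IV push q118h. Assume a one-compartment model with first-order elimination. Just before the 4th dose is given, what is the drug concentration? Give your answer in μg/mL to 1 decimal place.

f = (1/2)^(τ/t½) = (1/2)^(118/41) ≈ 0.1360.
C₀ = D/Vd = 2095/166 ≈ 12.620 μg/mL.
Before the 4th dose, 3 doses have been given. Superposition: Cmin = C₀·(f + f² + … + f^3).
≈ 12.620 × (0.1360 + 0.0185 + 0.0025) ≈ 12.620 × 0.1570 ≈ 1.981 μg/mL.

2.0 μg/mL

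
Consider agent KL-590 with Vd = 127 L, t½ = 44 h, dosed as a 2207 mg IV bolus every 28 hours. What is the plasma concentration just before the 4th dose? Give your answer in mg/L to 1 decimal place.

f = (1/2)^(τ/t½) = (1/2)^(28/44) ≈ 0.6433.
C₀ = D/Vd = 2207/127 ≈ 17.378 mg/L.
Before the 4th dose, 3 doses have been given. Superposition: Cmin = C₀·(f + f² + … + f^3).
≈ 17.378 × (0.6433 + 0.4138 + 0.2662) ≈ 17.378 × 1.3233 ≈ 22.996 mg/L.

23.0 mg/L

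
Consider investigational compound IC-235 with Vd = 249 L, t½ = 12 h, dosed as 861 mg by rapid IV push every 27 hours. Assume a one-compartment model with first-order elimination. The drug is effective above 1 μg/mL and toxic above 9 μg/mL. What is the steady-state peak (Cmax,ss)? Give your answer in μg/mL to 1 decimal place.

τ/t½ = 27/12 ≈ 2.25, so fraction remaining f = (1/2)^(27/12) ≈ 0.2102.
At steady state, accumulation factor R = 1/(1 − e^(−kτ)) ≈ 1.2661.
Each bolus raises the concentration by D/Vd = 861/249 ≈ 3.458 μg/mL.
Cmax,ss = C₀/(1 − f) ≈ 3.458/0.7898 ≈ 4.378 μg/mL.
Peak 4.4 μg/mL vs MTC 9 μg/mL: below toxic threshold.

4.4 μg/mL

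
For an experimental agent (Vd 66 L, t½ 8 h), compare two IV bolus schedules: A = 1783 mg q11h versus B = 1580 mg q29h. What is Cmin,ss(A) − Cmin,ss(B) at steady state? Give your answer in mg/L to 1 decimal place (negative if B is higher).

Regimen A: f = (1/2)^(11/8) ≈ 0.3856; Cmin,ss = (1783/66)·f/(1−f) ≈ 16.955 mg/L.
Regimen B: f = (1/2)^(29/8) ≈ 0.0811; Cmin,ss = (1580/66)·f/(1−f) ≈ 2.113 mg/L.
Difference ≈ 16.955 − 2.113 ≈ 14.842 mg/L.

14.8 mg/L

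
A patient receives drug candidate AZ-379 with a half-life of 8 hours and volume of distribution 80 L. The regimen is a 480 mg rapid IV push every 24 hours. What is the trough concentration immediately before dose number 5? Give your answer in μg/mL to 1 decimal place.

0.9 μg/mL

f = (1/2)^(τ/t½) = (1/2)^(24/8) ≈ 0.1250.
C₀ = D/Vd = 480/80 ≈ 6.000 μg/mL.
Before the 5th dose, 4 doses have been given. Superposition: Cmin = C₀·(f + f² + … + f^4).
≈ 6.000 × (0.1250 + 0.0156 + 0.0020 + 0.0002) ≈ 6.000 × 0.1428 ≈ 0.857 μg/mL.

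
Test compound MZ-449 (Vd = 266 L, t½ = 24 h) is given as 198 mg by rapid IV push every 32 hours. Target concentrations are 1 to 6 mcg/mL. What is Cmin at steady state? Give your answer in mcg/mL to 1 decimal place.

0.5 mcg/mL

τ/t½ = 32/24 ≈ 1.3333, so fraction remaining f = (1/2)^(32/24) ≈ 0.3969.
Each bolus raises the concentration by D/Vd = 198/266 ≈ 0.744 mcg/mL.
Steady-state trough Cmin,ss = C₀·f/(1−f) ≈ 0.744 × 0.3969/0.6031 ≈ 0.490 mcg/mL.
Trough 0.5 mcg/mL vs MEC 1 mcg/mL: subtherapeutic.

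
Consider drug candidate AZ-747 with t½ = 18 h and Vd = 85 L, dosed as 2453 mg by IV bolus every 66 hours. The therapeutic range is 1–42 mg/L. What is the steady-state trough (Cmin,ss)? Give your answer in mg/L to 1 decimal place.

2.5 mg/L

τ/t½ = 66/18 ≈ 3.6667, so fraction remaining f = (1/2)^(66/18) ≈ 0.0787.
Accumulation ratio R = 1/(1 − f) ≈ 1/0.9213 ≈ 1.0854.
Single-dose peak C₀ = D/Vd = 2453/85 ≈ 28.859 mg/L.
Steady-state peak Cmax,ss = C₀·R ≈ 28.859 × 1.0854 ≈ 31.324 mg/L.
One interval later, Cmin,ss = Cmax,ss·e^(−kτ) ≈ 31.324 × 0.0787 ≈ 2.465 mg/L.
Trough 2.5 mg/L vs MEC 1 mg/L: adequate.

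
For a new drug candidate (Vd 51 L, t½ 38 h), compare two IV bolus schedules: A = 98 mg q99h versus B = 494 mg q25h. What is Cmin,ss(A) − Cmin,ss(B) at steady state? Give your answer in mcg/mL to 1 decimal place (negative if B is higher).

Regimen A: f = (1/2)^(99/38) ≈ 0.1643; Cmin,ss = (98/51)·f/(1−f) ≈ 0.378 mcg/mL.
Regimen B: f = (1/2)^(25/38) ≈ 0.6338; Cmin,ss = (494/51)·f/(1−f) ≈ 16.765 mcg/mL.
Difference ≈ 0.378 − 16.765 ≈ -16.387 mcg/mL.

-16.4 mcg/mL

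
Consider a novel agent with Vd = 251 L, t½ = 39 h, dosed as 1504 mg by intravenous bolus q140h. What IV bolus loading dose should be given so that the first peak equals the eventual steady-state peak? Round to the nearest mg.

f = (1/2)^(140/39) ≈ 0.083058; accumulation ratio R = 1/(1−f) ≈ 1.09058.
Loading dose to hit Cmax,ss on first dose: D_load = D_maint·R ≈ 1504 × 1.09058 ≈ 1640.23 mg.

1640 mg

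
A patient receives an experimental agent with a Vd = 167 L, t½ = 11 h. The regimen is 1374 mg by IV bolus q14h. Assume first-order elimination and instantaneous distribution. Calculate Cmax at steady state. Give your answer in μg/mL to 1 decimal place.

14.0 μg/mL

Over one 14-h interval, 14/11 ≈ 1.2727 half-lives elapse, leaving f ≈ 0.4139 of each dose.
Accumulation ratio R = 1/(1 − f) ≈ 1/0.5861 ≈ 1.7062.
Each bolus raises the concentration by D/Vd = 1374/167 ≈ 8.228 μg/mL.
Steady-state peak Cmax,ss = C₀·R ≈ 8.228 × 1.7062 ≈ 14.039 μg/mL.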